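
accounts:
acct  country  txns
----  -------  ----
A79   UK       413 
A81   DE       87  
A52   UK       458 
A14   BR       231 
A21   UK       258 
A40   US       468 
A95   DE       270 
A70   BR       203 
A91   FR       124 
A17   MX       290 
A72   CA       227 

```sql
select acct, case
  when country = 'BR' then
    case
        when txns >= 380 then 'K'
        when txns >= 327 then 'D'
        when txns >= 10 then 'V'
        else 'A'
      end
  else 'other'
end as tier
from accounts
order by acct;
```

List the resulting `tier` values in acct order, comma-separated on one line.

acct=A14: country='BR' → inner[txns >= 10] → V
acct=A17: country='MX' → outer ELSE → other
acct=A21: country='UK' → outer ELSE → other
acct=A40: country='US' → outer ELSE → other
acct=A52: country='UK' → outer ELSE → other
acct=A70: country='BR' → inner[txns >= 10] → V
acct=A72: country='CA' → outer ELSE → other
acct=A79: country='UK' → outer ELSE → other
acct=A81: country='DE' → outer ELSE → other
acct=A91: country='FR' → outer ELSE → other
acct=A95: country='DE' → outer ELSE → other

V, other, other, other, other, V, other, other, other, other, other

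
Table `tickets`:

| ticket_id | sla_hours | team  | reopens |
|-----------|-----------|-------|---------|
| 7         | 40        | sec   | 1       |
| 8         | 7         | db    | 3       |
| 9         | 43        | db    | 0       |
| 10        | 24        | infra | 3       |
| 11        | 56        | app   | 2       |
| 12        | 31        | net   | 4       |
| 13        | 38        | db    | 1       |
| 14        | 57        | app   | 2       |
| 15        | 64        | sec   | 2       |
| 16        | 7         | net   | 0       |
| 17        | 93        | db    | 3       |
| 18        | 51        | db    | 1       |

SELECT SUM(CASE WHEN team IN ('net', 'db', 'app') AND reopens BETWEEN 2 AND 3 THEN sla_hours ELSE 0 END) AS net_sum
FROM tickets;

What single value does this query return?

213

ticket_id=7: ✗
ticket_id=8: ✓ → 7
ticket_id=9: ✗
ticket_id=10: ✗
ticket_id=11: ✓ → 56
ticket_id=12: ✗
ticket_id=13: ✗
ticket_id=14: ✓ → 57
ticket_id=15: ✗
ticket_id=16: ✗
ticket_id=17: ✓ → 93
ticket_id=18: ✗
net_sum = 7 + 56 + 57 + 93 = 213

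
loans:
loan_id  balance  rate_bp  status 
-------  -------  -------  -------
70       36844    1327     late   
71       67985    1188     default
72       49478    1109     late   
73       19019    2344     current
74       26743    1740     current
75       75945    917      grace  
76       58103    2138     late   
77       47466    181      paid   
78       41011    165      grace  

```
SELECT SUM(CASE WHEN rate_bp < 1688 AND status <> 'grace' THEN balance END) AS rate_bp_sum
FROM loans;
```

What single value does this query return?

loan_id=70: ✓ → 36844
loan_id=71: ✓ → 67985
loan_id=72: ✓ → 49478
loan_id=73: ✗
loan_id=74: ✗
loan_id=75: ✗
loan_id=76: ✗
loan_id=77: ✓ → 47466
loan_id=78: ✗
rate_bp_sum = 36844 + 67985 + 49478 + 47466 = 201773

201773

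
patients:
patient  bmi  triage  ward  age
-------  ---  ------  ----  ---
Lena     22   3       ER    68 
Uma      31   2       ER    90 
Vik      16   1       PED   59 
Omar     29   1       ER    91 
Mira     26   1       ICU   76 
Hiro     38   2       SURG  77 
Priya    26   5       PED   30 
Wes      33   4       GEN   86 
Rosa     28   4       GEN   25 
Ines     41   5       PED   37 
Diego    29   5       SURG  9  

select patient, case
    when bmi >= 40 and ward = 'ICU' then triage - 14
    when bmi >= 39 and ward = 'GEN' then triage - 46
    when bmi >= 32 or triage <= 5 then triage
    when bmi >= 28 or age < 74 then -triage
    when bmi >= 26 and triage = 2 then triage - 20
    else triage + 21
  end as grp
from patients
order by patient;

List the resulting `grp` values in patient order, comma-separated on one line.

patient=Diego: bmi >= 32 or triage <= 5 → 5
patient=Hiro: bmi >= 32 or triage <= 5 → 2
patient=Ines: bmi >= 32 or triage <= 5 → 5
patient=Lena: bmi >= 32 or triage <= 5 → 3
patient=Mira: bmi >= 32 or triage <= 5 → 1
patient=Omar: bmi >= 32 or triage <= 5 → 1
patient=Priya: bmi >= 32 or triage <= 5 → 5
patient=Rosa: bmi >= 32 or triage <= 5 → 4
patient=Uma: bmi >= 32 or triage <= 5 → 2
patient=Vik: bmi >= 32 or triage <= 5 → 1
patient=Wes: bmi >= 32 or triage <= 5 → 4

5, 2, 5, 3, 1, 1, 5, 4, 2, 1, 4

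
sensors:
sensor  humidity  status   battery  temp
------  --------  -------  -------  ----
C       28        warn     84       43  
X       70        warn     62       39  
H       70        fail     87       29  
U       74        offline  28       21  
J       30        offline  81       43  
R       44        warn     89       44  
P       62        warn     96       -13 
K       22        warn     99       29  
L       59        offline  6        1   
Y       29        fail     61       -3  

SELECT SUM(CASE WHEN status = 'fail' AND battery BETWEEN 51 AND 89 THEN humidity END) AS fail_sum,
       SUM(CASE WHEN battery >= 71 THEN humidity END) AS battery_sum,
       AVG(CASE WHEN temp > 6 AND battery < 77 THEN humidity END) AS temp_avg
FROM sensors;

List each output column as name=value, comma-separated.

[fail_sum: status = 'fail' AND battery BETWEEN 51 AND 89]
sensor=C: ✗
sensor=X: ✗
sensor=H: ✓ → 70
sensor=U: ✗
sensor=J: ✗
sensor=R: ✗
sensor=P: ✗
sensor=K: ✗
sensor=L: ✗
sensor=Y: ✓ → 29
fail_sum = 70 + 29 = 99
—
[battery_sum: battery >= 71]
sensor=C: ✓ → 28
sensor=X: ✗
sensor=H: ✓ → 70
sensor=U: ✗
sensor=J: ✓ → 30
sensor=R: ✓ → 44
sensor=P: ✓ → 62
sensor=K: ✓ → 22
sensor=L: ✗
sensor=Y: ✗
battery_sum = 28 + 70 + 30 + 44 + 62 + 22 = 256
—
[temp_avg: temp > 6 AND battery < 77]
sensor=C: ✗
sensor=X: ✓ → 70
sensor=H: ✗
sensor=U: ✓ → 74
sensor=J: ✗
sensor=R: ✗
sensor=P: ✗
sensor=K: ✗
sensor=L: ✗
sensor=Y: ✗
temp_avg = (70 + 74) / 2 = 72

fail_sum=99, battery_sum=256, temp_avg=72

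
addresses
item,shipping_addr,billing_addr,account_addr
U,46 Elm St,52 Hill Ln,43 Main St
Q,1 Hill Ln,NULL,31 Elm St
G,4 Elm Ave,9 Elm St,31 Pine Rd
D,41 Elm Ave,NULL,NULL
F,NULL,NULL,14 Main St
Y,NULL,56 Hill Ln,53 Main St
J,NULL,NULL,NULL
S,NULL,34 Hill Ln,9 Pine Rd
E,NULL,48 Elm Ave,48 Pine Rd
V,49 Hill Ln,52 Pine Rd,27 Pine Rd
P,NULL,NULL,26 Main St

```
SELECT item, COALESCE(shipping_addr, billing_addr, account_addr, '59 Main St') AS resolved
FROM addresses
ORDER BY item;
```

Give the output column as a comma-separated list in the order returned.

41 Elm Ave, 48 Elm Ave, 14 Main St, 4 Elm Ave, 59 Main St, 26 Main St, 1 Hill Ln, 34 Hill Ln, 46 Elm St, 49 Hill Ln, 56 Hill Ln

item=D: shipping_addr=41 Elm Ave → 41 Elm Ave
item=E: shipping_addr=NULL, billing_addr=48 Elm Ave → 48 Elm Ave
item=F: shipping_addr=NULL, billing_addr=NULL, account_addr=14 Main St → 14 Main St
item=G: shipping_addr=4 Elm Ave → 4 Elm Ave
item=J: shipping_addr=NULL, billing_addr=NULL, account_addr=NULL, → literal 59 Main St → 59 Main St
item=P: shipping_addr=NULL, billing_addr=NULL, account_addr=26 Main St → 26 Main St
item=Q: shipping_addr=1 Hill Ln → 1 Hill Ln
item=S: shipping_addr=NULL, billing_addr=34 Hill Ln → 34 Hill Ln
item=U: shipping_addr=46 Elm St → 46 Elm St
item=V: shipping_addr=49 Hill Ln → 49 Hill Ln
item=Y: shipping_addr=NULL, billing_addr=56 Hill Ln → 56 Hill Ln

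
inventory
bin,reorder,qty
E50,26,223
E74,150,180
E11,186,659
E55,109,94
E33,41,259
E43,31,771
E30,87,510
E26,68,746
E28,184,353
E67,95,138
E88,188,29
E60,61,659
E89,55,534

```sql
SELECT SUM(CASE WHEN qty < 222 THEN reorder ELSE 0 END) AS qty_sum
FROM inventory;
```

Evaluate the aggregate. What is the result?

542

bin=E50: ✗
bin=E74: ✓ → 150
bin=E11: ✗
bin=E55: ✓ → 109
bin=E33: ✗
bin=E43: ✗
bin=E30: ✗
bin=E26: ✗
bin=E28: ✗
bin=E67: ✓ → 95
bin=E88: ✓ → 188
bin=E60: ✗
bin=E89: ✗
qty_sum = 150 + 109 + 95 + 188 = 542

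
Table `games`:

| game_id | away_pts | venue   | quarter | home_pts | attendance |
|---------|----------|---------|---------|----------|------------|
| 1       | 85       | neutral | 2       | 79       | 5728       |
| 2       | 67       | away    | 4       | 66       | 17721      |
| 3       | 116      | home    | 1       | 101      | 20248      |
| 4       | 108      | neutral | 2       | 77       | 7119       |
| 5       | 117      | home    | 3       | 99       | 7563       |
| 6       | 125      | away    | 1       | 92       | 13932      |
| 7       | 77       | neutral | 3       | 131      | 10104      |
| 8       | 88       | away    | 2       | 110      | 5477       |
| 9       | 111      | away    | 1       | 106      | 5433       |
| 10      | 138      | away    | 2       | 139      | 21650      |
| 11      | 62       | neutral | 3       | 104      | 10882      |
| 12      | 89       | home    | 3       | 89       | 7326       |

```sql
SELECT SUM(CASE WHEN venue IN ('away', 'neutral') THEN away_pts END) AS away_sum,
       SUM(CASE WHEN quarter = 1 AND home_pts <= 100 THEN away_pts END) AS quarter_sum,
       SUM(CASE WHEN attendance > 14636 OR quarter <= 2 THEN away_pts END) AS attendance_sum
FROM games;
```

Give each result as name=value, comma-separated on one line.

away_sum=861, quarter_sum=125, attendance_sum=838

[away_sum: venue IN ('away', 'neutral')]
game_id=1: ✓ → 85
game_id=2: ✓ → 67
game_id=3: ✗
game_id=4: ✓ → 108
game_id=5: ✗
game_id=6: ✓ → 125
game_id=7: ✓ → 77
game_id=8: ✓ → 88
game_id=9: ✓ → 111
game_id=10: ✓ → 138
game_id=11: ✓ → 62
game_id=12: ✗
away_sum = 85 + 67 + 108 + 125 + 77 + 88 + 111 + 138 + 62 = 861
—
[quarter_sum: quarter = 1 AND home_pts <= 100]
game_id=1: ✗
game_id=2: ✗
game_id=3: ✗
game_id=4: ✗
game_id=5: ✗
game_id=6: ✓ → 125
game_id=7: ✗
game_id=8: ✗
game_id=9: ✗
game_id=10: ✗
game_id=11: ✗
game_id=12: ✗
quarter_sum = 125
—
[attendance_sum: attendance > 14636 OR quarter <= 2]
game_id=1: ✓ → 85
game_id=2: ✓ → 67
game_id=3: ✓ → 116
game_id=4: ✓ → 108
game_id=5: ✗
game_id=6: ✓ → 125
game_id=7: ✗
game_id=8: ✓ → 88
game_id=9: ✓ → 111
game_id=10: ✓ → 138
game_id=11: ✗
game_id=12: ✗
attendance_sum = 85 + 67 + 116 + 108 + 125 + 88 + 111 + 138 = 838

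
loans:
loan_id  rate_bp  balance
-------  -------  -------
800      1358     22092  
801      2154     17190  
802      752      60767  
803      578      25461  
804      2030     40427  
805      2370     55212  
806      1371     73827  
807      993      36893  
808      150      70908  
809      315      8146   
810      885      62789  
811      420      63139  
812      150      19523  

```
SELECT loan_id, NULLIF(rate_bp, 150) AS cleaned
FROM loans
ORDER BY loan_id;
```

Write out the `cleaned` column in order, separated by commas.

loan_id=800: rate_bp=1358 vs 150: differ → 1358
loan_id=801: rate_bp=2154 vs 150: differ → 2154
loan_id=802: rate_bp=752 vs 150: differ → 752
loan_id=803: rate_bp=578 vs 150: differ → 578
loan_id=804: rate_bp=2030 vs 150: differ → 2030
loan_id=805: rate_bp=2370 vs 150: differ → 2370
loan_id=806: rate_bp=1371 vs 150: differ → 1371
loan_id=807: rate_bp=993 vs 150: differ → 993
loan_id=808: rate_bp=150 vs 150: equal → NULL
loan_id=809: rate_bp=315 vs 150: differ → 315
loan_id=810: rate_bp=885 vs 150: differ → 885
loan_id=811: rate_bp=420 vs 150: differ → 420
loan_id=812: rate_bp=150 vs 150: equal → NULL

1358, 2154, 752, 578, 2030, 2370, 1371, 993, NULL, 315, 885, 420, NULL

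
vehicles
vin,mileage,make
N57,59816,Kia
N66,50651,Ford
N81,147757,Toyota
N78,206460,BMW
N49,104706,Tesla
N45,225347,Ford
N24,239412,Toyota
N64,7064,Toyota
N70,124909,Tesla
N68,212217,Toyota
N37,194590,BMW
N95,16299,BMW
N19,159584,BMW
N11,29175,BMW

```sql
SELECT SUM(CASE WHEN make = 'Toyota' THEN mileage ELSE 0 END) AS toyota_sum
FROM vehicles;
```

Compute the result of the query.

vin=N57: ✗
vin=N66: ✗
vin=N81: ✓ → 147757
vin=N78: ✗
vin=N49: ✗
vin=N45: ✗
vin=N24: ✓ → 239412
vin=N64: ✓ → 7064
vin=N70: ✗
vin=N68: ✓ → 212217
vin=N37: ✗
vin=N95: ✗
vin=N19: ✗
vin=N11: ✗
toyota_sum = 147757 + 239412 + 7064 + 212217 = 606450

606450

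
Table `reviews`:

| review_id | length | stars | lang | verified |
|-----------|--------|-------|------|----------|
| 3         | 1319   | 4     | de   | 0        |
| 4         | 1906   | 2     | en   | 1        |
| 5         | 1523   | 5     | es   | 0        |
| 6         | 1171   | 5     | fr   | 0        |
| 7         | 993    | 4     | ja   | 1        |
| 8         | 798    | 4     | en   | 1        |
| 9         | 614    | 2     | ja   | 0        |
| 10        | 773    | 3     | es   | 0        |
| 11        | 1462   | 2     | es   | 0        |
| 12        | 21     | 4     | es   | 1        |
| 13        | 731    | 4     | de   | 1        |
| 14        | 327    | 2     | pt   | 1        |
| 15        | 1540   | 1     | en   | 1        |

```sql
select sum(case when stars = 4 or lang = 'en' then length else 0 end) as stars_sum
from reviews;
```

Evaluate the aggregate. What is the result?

review_id=3: ✓ → 1319
review_id=4: ✓ → 1906
review_id=5: ✗
review_id=6: ✗
review_id=7: ✓ → 993
review_id=8: ✓ → 798
review_id=9: ✗
review_id=10: ✗
review_id=11: ✗
review_id=12: ✓ → 21
review_id=13: ✓ → 731
review_id=14: ✗
review_id=15: ✓ → 1540
stars_sum = 1319 + 1906 + 993 + 798 + 21 + 731 + 1540 = 7308

7308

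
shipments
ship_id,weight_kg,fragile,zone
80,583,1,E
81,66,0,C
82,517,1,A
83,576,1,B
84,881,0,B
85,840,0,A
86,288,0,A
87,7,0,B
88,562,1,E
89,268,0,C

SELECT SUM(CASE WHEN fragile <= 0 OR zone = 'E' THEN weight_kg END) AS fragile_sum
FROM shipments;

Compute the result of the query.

ship_id=80: ✓ → 583
ship_id=81: ✓ → 66
ship_id=82: ✗
ship_id=83: ✗
ship_id=84: ✓ → 881
ship_id=85: ✓ → 840
ship_id=86: ✓ → 288
ship_id=87: ✓ → 7
ship_id=88: ✓ → 562
ship_id=89: ✓ → 268
fragile_sum = 583 + 66 + 881 + 840 + 288 + 7 + 562 + 268 = 3495

3495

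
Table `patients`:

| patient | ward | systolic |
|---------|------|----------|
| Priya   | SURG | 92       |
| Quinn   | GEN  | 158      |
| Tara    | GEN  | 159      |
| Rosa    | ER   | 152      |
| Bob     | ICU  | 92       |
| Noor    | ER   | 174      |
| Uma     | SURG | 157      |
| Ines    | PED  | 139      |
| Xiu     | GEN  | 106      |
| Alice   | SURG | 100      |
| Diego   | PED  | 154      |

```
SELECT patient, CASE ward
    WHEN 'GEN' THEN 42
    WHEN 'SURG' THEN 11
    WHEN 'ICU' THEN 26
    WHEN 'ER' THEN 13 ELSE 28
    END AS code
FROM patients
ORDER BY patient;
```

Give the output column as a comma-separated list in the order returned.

11, 26, 28, 28, 13, 11, 42, 13, 42, 11, 42

patient=Alice: ward='SURG' → 11
patient=Bob: ward='ICU' → 26
patient=Diego: ELSE → 28
patient=Ines: ELSE → 28
patient=Noor: ward='ER' → 13
patient=Priya: ward='SURG' → 11
patient=Quinn: ward='GEN' → 42
patient=Rosa: ward='ER' → 13
patient=Tara: ward='GEN' → 42
patient=Uma: ward='SURG' → 11
patient=Xiu: ward='GEN' → 42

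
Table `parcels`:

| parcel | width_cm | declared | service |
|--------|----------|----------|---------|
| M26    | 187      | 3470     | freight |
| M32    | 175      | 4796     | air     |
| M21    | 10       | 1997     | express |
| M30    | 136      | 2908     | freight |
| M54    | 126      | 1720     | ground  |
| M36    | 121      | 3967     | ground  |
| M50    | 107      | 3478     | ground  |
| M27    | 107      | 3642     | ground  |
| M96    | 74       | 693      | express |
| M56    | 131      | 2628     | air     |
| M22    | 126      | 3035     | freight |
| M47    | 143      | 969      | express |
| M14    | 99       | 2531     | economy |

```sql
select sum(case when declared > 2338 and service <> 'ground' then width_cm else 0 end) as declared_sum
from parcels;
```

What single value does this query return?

parcel=M26: ✓ → 187
parcel=M32: ✓ → 175
parcel=M21: ✗
parcel=M30: ✓ → 136
parcel=M54: ✗
parcel=M36: ✗
parcel=M50: ✗
parcel=M27: ✗
parcel=M96: ✗
parcel=M56: ✓ → 131
parcel=M22: ✓ → 126
parcel=M47: ✗
parcel=M14: ✓ → 99
declared_sum = 187 + 175 + 136 + 131 + 126 + 99 = 854

854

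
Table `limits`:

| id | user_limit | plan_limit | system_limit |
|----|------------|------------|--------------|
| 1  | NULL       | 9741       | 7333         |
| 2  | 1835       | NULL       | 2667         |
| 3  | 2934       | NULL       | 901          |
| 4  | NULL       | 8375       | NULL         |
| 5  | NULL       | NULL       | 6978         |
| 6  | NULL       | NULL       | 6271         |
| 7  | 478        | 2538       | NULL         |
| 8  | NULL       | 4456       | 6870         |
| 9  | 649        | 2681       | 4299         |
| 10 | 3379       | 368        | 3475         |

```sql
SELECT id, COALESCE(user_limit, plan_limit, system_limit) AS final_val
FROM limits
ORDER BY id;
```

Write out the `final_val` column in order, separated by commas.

9741, 1835, 2934, 8375, 6978, 6271, 478, 4456, 649, 3379

id=1: user_limit=NULL, plan_limit=9741 → 9741
id=2: user_limit=1835 → 1835
id=3: user_limit=2934 → 2934
id=4: user_limit=NULL, plan_limit=8375 → 8375
id=5: user_limit=NULL, plan_limit=NULL, system_limit=6978 → 6978
id=6: user_limit=NULL, plan_limit=NULL, system_limit=6271 → 6271
id=7: user_limit=478 → 478
id=8: user_limit=NULL, plan_limit=4456 → 4456
id=9: user_limit=649 → 649
id=10: user_limit=3379 → 3379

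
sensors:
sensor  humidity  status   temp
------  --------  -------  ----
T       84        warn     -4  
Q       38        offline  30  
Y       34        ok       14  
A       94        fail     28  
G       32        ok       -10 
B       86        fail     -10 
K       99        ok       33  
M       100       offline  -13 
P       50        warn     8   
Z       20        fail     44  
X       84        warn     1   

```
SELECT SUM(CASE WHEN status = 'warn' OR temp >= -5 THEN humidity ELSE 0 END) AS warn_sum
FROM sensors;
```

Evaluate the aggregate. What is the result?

sensor=T: ✓ → 84
sensor=Q: ✓ → 38
sensor=Y: ✓ → 34
sensor=A: ✓ → 94
sensor=G: ✗
sensor=B: ✗
sensor=K: ✓ → 99
sensor=M: ✗
sensor=P: ✓ → 50
sensor=Z: ✓ → 20
sensor=X: ✓ → 84
warn_sum = 84 + 38 + 34 + 94 + 99 + 50 + 20 + 84 = 503

503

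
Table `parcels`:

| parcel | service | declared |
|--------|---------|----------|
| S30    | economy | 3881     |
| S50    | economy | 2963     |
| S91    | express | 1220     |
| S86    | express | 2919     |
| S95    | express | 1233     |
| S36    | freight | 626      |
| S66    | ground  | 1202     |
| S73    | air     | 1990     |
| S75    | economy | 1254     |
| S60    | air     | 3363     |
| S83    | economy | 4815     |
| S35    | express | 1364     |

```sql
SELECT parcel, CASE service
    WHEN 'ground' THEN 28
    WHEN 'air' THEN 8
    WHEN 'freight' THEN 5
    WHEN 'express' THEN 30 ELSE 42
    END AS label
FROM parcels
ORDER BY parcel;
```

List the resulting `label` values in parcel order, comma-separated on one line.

42, 30, 5, 42, 8, 28, 8, 42, 42, 30, 30, 30

parcel=S30: ELSE → 42
parcel=S35: service='express' → 30
parcel=S36: service='freight' → 5
parcel=S50: ELSE → 42
parcel=S60: service='air' → 8
parcel=S66: service='ground' → 28
parcel=S73: service='air' → 8
parcel=S75: ELSE → 42
parcel=S83: ELSE → 42
parcel=S86: service='express' → 30
parcel=S91: service='express' → 30
parcel=S95: service='express' → 30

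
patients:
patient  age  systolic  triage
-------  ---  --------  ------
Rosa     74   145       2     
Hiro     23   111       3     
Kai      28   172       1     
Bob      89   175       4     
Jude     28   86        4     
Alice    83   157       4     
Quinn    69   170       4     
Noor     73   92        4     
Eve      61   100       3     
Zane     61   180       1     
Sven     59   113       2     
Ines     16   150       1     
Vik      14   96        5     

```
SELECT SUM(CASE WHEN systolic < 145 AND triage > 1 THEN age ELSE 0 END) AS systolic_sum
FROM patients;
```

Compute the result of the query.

patient=Rosa: ✗
patient=Hiro: ✓ → 23
patient=Kai: ✗
patient=Bob: ✗
patient=Jude: ✓ → 28
patient=Alice: ✗
patient=Quinn: ✗
patient=Noor: ✓ → 73
patient=Eve: ✓ → 61
patient=Zane: ✗
patient=Sven: ✓ → 59
patient=Ines: ✗
patient=Vik: ✓ → 14
systolic_sum = 23 + 28 + 73 + 61 + 59 + 14 = 258

258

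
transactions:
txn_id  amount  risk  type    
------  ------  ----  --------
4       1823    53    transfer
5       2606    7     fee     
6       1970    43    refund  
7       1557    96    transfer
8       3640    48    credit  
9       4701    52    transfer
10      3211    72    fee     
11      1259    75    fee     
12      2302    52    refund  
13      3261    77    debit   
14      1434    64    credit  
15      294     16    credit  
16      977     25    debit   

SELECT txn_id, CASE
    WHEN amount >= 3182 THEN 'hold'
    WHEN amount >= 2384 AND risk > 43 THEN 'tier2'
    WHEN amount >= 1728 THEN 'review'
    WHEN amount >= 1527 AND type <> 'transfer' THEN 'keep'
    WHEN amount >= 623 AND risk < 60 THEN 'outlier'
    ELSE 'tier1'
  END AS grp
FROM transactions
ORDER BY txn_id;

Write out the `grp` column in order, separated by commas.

txn_id=4: amount >= 1728 → review
txn_id=5: amount >= 1728 → review
txn_id=6: amount >= 1728 → review
txn_id=7: ELSE → tier1
txn_id=8: amount >= 3182 → hold
txn_id=9: amount >= 3182 → hold
txn_id=10: amount >= 3182 → hold
txn_id=11: ELSE → tier1
txn_id=12: amount >= 1728 → review
txn_id=13: amount >= 3182 → hold
txn_id=14: ELSE → tier1
txn_id=15: ELSE → tier1
txn_id=16: amount >= 623 AND risk < 60 → outlier

review, review, review, tier1, hold, hold, hold, tier1, review, hold, tier1, tier1, outlier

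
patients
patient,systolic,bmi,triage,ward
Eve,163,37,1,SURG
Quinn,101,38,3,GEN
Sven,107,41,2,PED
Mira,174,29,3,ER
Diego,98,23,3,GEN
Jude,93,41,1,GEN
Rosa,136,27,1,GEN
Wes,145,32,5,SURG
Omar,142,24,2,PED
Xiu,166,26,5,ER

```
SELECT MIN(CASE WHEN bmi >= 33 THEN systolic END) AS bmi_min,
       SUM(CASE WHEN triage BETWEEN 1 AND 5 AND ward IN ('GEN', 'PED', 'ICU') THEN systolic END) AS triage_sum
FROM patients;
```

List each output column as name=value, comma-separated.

[bmi_min: bmi >= 33]
patient=Eve: ✓ → 163
patient=Quinn: ✓ → 101
patient=Sven: ✓ → 107
patient=Mira: ✗
patient=Diego: ✗
patient=Jude: ✓ → 93
patient=Rosa: ✗
patient=Wes: ✗
patient=Omar: ✗
patient=Xiu: ✗
bmi_min = MIN(163, 101, 107, 93) = 93
—
[triage_sum: triage BETWEEN 1 AND 5 AND ward IN ('GEN', 'PED', 'ICU')]
patient=Eve: ✗
patient=Quinn: ✓ → 101
patient=Sven: ✓ → 107
patient=Mira: ✗
patient=Diego: ✓ → 98
patient=Jude: ✓ → 93
patient=Rosa: ✓ → 136
patient=Wes: ✗
patient=Omar: ✓ → 142
patient=Xiu: ✗
triage_sum = 101 + 107 + 98 + 93 + 136 + 142 = 677

bmi_min=93, triage_sum=677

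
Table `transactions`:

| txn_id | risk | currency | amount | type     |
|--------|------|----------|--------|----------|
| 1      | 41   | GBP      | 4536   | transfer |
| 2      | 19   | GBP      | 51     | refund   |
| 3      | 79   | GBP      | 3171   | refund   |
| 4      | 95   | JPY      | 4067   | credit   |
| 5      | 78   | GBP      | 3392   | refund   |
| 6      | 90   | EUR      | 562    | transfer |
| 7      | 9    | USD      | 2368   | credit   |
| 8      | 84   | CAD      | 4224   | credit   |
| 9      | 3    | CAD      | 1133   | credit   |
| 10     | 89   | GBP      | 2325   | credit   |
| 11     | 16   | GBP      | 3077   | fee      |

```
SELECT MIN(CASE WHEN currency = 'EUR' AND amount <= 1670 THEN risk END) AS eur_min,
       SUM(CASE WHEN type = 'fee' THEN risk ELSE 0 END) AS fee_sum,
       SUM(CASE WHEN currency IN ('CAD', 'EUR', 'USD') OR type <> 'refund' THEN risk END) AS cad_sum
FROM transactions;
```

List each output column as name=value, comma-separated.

[eur_min: currency = 'EUR' AND amount <= 1670]
txn_id=1: ✗
txn_id=2: ✗
txn_id=3: ✗
txn_id=4: ✗
txn_id=5: ✗
txn_id=6: ✓ → 90
txn_id=7: ✗
txn_id=8: ✗
txn_id=9: ✗
txn_id=10: ✗
txn_id=11: ✗
eur_min = MIN(90) = 90
—
[fee_sum: type = 'fee']
txn_id=1: ✗
txn_id=2: ✗
txn_id=3: ✗
txn_id=4: ✗
txn_id=5: ✗
txn_id=6: ✗
txn_id=7: ✗
txn_id=8: ✗
txn_id=9: ✗
txn_id=10: ✗
txn_id=11: ✓ → 16
fee_sum = 16
—
[cad_sum: currency IN ('CAD', 'EUR', 'USD') OR type <> 'refund']
txn_id=1: ✓ → 41
txn_id=2: ✗
txn_id=3: ✗
txn_id=4: ✓ → 95
txn_id=5: ✗
txn_id=6: ✓ → 90
txn_id=7: ✓ → 9
txn_id=8: ✓ → 84
txn_id=9: ✓ → 3
txn_id=10: ✓ → 89
txn_id=11: ✓ → 16
cad_sum = 41 + 95 + 90 + 9 + 84 + 3 + 89 + 16 = 427

eur_min=90, fee_sum=16, cad_sum=427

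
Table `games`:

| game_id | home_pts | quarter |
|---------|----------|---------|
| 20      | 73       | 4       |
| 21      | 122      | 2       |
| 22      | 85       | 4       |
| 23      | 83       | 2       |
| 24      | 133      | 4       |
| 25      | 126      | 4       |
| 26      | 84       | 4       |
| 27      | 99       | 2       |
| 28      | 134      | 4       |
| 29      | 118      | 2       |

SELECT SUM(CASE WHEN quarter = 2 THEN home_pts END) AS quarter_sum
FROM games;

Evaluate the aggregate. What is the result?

422

game_id=20: ✗
game_id=21: ✓ → 122
game_id=22: ✗
game_id=23: ✓ → 83
game_id=24: ✗
game_id=25: ✗
game_id=26: ✗
game_id=27: ✓ → 99
game_id=28: ✗
game_id=29: ✓ → 118
quarter_sum = 122 + 83 + 99 + 118 = 422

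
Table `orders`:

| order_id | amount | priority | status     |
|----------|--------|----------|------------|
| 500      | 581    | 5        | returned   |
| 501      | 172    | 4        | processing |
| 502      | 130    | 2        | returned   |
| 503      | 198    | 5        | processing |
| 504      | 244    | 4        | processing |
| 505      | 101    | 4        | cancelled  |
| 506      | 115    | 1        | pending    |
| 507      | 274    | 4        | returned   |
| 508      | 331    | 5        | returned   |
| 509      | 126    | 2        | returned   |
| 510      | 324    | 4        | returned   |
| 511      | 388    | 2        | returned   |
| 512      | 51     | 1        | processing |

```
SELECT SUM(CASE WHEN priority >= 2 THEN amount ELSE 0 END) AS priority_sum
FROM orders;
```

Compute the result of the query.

2869

order_id=500: ✓ → 581
order_id=501: ✓ → 172
order_id=502: ✓ → 130
order_id=503: ✓ → 198
order_id=504: ✓ → 244
order_id=505: ✓ → 101
order_id=506: ✗
order_id=507: ✓ → 274
order_id=508: ✓ → 331
order_id=509: ✓ → 126
order_id=510: ✓ → 324
order_id=511: ✓ → 388
order_id=512: ✗
priority_sum = 581 + 172 + 130 + 198 + 244 + 101 + 274 + 331 + 126 + 324 + 388 = 2869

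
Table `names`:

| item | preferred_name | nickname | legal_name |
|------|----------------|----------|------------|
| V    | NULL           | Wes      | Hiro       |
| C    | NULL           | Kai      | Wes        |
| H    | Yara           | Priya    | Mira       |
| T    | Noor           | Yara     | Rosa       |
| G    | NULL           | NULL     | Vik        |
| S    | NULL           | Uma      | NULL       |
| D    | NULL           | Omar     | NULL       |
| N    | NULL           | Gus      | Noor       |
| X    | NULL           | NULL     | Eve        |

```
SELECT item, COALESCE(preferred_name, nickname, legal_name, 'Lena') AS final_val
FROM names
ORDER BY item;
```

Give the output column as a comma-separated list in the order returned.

Kai, Omar, Vik, Yara, Gus, Uma, Noor, Wes, Eve

item=C: preferred_name=NULL, nickname=Kai → Kai
item=D: preferred_name=NULL, nickname=Omar → Omar
item=G: preferred_name=NULL, nickname=NULL, legal_name=Vik → Vik
item=H: preferred_name=Yara → Yara
item=N: preferred_name=NULL, nickname=Gus → Gus
item=S: preferred_name=NULL, nickname=Uma → Uma
item=T: preferred_name=Noor → Noor
item=V: preferred_name=NULL, nickname=Wes → Wes
item=X: preferred_name=NULL, nickname=NULL, legal_name=Eve → Eve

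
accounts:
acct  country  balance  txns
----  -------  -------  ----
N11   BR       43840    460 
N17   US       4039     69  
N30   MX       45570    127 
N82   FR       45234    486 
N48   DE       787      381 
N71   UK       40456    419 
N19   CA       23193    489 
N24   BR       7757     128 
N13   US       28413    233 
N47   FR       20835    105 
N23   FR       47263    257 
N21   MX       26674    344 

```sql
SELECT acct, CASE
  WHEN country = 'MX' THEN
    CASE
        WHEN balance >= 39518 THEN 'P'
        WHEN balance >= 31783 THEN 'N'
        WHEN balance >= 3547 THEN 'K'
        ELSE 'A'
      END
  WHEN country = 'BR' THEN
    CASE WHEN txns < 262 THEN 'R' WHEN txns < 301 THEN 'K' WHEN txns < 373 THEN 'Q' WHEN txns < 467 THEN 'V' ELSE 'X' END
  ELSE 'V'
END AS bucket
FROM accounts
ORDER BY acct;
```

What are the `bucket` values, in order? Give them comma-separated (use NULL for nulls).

acct=N11: country='BR' → inner[txns < 467] → V
acct=N13: country='US' → outer ELSE → V
acct=N17: country='US' → outer ELSE → V
acct=N19: country='CA' → outer ELSE → V
acct=N21: country='MX' → inner[balance >= 3547] → K
acct=N23: country='FR' → outer ELSE → V
acct=N24: country='BR' → inner[txns < 262] → R
acct=N30: country='MX' → inner[balance >= 39518] → P
acct=N47: country='FR' → outer ELSE → V
acct=N48: country='DE' → outer ELSE → V
acct=N71: country='UK' → outer ELSE → V
acct=N82: country='FR' → outer ELSE → V

V, V, V, V, K, V, R, P, V, V, V, V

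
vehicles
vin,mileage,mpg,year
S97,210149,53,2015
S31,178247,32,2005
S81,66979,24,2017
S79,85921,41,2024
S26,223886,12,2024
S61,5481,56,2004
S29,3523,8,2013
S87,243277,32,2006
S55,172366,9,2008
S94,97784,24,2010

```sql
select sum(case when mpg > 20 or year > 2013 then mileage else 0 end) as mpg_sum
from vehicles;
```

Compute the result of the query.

1111724

vin=S97: ✓ → 210149
vin=S31: ✓ → 178247
vin=S81: ✓ → 66979
vin=S79: ✓ → 85921
vin=S26: ✓ → 223886
vin=S61: ✓ → 5481
vin=S29: ✗
vin=S87: ✓ → 243277
vin=S55: ✗
vin=S94: ✓ → 97784
mpg_sum = 210149 + 178247 + 66979 + 85921 + 223886 + 5481 + 243277 + 97784 = 1111724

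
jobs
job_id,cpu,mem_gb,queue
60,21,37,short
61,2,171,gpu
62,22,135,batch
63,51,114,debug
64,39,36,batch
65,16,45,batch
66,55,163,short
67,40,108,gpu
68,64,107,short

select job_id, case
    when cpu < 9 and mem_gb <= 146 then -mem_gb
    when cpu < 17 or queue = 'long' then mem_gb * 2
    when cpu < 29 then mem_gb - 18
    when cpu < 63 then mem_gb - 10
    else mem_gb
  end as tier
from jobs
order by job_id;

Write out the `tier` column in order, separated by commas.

19, 342, 117, 104, 26, 90, 153, 98, 107

job_id=60: cpu < 29 → 19
job_id=61: cpu < 17 or queue = 'long' → 342
job_id=62: cpu < 29 → 117
job_id=63: cpu < 63 → 104
job_id=64: cpu < 63 → 26
job_id=65: cpu < 17 or queue = 'long' → 90
job_id=66: cpu < 63 → 153
job_id=67: cpu < 63 → 98
job_id=68: ELSE → 107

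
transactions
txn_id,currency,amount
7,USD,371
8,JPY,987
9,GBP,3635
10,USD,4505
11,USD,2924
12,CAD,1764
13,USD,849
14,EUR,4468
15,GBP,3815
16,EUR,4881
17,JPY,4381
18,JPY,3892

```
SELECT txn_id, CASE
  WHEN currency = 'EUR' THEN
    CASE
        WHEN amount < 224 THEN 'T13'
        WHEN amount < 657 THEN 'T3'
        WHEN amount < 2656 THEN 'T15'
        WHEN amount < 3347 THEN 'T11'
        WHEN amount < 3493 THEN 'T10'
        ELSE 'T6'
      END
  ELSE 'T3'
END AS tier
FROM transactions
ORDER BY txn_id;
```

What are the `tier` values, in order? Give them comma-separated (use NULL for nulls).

T3, T3, T3, T3, T3, T3, T3, T6, T3, T6, T3, T3

txn_id=7: currency='USD' → outer ELSE → T3
txn_id=8: currency='JPY' → outer ELSE → T3
txn_id=9: currency='GBP' → outer ELSE → T3
txn_id=10: currency='USD' → outer ELSE → T3
txn_id=11: currency='USD' → outer ELSE → T3
txn_id=12: currency='CAD' → outer ELSE → T3
txn_id=13: currency='USD' → outer ELSE → T3
txn_id=14: currency='EUR' → inner[ELSE] → T6
txn_id=15: currency='GBP' → outer ELSE → T3
txn_id=16: currency='EUR' → inner[ELSE] → T6
txn_id=17: currency='JPY' → outer ELSE → T3
txn_id=18: currency='JPY' → outer ELSE → T3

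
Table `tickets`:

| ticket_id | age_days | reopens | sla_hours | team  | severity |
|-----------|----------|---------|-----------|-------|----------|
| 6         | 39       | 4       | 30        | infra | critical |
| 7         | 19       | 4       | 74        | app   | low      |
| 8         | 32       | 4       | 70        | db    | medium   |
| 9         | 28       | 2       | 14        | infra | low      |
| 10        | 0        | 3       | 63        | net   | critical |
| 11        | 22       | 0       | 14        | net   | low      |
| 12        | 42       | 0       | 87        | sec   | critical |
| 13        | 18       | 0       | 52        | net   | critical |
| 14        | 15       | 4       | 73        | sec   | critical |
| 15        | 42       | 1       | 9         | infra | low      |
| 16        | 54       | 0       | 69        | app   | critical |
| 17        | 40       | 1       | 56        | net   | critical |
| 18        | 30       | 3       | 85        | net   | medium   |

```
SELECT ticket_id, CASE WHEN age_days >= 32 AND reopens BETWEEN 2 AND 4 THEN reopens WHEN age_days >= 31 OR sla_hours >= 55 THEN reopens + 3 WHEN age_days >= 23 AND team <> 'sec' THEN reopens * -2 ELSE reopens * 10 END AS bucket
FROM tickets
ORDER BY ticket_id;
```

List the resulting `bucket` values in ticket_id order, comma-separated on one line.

4, 7, 4, -4, 6, 0, 3, 0, 7, 4, 3, 4, 6

ticket_id=6: age_days >= 32 AND reopens BETWEEN 2 AND 4 → 4
ticket_id=7: age_days >= 31 OR sla_hours >= 55 → 7
ticket_id=8: age_days >= 32 AND reopens BETWEEN 2 AND 4 → 4
ticket_id=9: age_days >= 23 AND team <> 'sec' → -4
ticket_id=10: age_days >= 31 OR sla_hours >= 55 → 6
ticket_id=11: ELSE → 0
ticket_id=12: age_days >= 31 OR sla_hours >= 55 → 3
ticket_id=13: ELSE → 0
ticket_id=14: age_days >= 31 OR sla_hours >= 55 → 7
ticket_id=15: age_days >= 31 OR sla_hours >= 55 → 4
ticket_id=16: age_days >= 31 OR sla_hours >= 55 → 3
ticket_id=17: age_days >= 31 OR sla_hours >= 55 → 4
ticket_id=18: age_days >= 31 OR sla_hours >= 55 → 6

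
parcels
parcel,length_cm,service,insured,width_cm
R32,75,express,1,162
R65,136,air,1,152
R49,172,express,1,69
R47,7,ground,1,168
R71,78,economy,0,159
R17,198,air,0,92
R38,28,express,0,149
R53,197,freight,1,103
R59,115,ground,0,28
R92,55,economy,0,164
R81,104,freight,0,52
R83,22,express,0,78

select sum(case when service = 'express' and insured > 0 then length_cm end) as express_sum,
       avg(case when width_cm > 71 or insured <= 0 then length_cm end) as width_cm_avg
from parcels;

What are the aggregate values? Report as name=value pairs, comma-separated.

[express_sum: service = 'express' and insured > 0]
parcel=R32: ✓ → 75
parcel=R65: ✗
parcel=R49: ✓ → 172
parcel=R47: ✗
parcel=R71: ✗
parcel=R17: ✗
parcel=R38: ✗
parcel=R53: ✗
parcel=R59: ✗
parcel=R92: ✗
parcel=R81: ✗
parcel=R83: ✗
express_sum = 75 + 172 = 247
—
[width_cm_avg: width_cm > 71 or insured <= 0]
parcel=R32: ✓ → 75
parcel=R65: ✓ → 136
parcel=R49: ✗
parcel=R47: ✓ → 7
parcel=R71: ✓ → 78
parcel=R17: ✓ → 198
parcel=R38: ✓ → 28
parcel=R53: ✓ → 197
parcel=R59: ✓ → 115
parcel=R92: ✓ → 55
parcel=R81: ✓ → 104
parcel=R83: ✓ → 22
width_cm_avg = (75 + 136 + 7 + 78 + 198 + 28 + 197 + 115 + 55 + 104 + 22) / 11 = 92.2727272727

express_sum=247, width_cm_avg=92.2727272727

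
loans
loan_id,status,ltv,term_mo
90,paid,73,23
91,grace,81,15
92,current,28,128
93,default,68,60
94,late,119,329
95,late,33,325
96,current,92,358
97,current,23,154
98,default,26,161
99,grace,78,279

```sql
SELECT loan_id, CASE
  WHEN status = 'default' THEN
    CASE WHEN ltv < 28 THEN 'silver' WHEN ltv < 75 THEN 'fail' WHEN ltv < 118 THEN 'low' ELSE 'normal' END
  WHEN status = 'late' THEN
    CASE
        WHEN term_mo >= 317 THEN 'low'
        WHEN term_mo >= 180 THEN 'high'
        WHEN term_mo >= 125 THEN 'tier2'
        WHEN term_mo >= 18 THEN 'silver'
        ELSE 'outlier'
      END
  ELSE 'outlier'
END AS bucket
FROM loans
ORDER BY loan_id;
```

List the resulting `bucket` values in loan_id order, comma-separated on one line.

outlier, outlier, outlier, fail, low, low, outlier, outlier, silver, outlier

loan_id=90: status='paid' → outer ELSE → outlier
loan_id=91: status='grace' → outer ELSE → outlier
loan_id=92: status='current' → outer ELSE → outlier
loan_id=93: status='default' → inner[ltv < 75] → fail
loan_id=94: status='late' → inner[term_mo >= 317] → low
loan_id=95: status='late' → inner[term_mo >= 317] → low
loan_id=96: status='current' → outer ELSE → outlier
loan_id=97: status='current' → outer ELSE → outlier
loan_id=98: status='default' → inner[ltv < 28] → silver
loan_id=99: status='grace' → outer ELSE → outlier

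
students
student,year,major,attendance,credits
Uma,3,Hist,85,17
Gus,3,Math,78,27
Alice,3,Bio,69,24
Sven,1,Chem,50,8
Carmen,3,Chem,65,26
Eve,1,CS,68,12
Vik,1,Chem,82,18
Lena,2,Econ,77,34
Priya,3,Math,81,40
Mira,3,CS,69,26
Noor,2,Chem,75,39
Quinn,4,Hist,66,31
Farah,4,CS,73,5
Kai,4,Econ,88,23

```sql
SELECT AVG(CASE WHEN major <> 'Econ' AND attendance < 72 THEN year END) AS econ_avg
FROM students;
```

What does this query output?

2.5

student=Uma: ✗
student=Gus: ✗
student=Alice: ✓ → 3
student=Sven: ✓ → 1
student=Carmen: ✓ → 3
student=Eve: ✓ → 1
student=Vik: ✗
student=Lena: ✗
student=Priya: ✗
student=Mira: ✓ → 3
student=Noor: ✗
student=Quinn: ✓ → 4
student=Farah: ✗
student=Kai: ✗
econ_avg = (3 + 1 + 3 + 1 + 3 + 4) / 6 = 2.5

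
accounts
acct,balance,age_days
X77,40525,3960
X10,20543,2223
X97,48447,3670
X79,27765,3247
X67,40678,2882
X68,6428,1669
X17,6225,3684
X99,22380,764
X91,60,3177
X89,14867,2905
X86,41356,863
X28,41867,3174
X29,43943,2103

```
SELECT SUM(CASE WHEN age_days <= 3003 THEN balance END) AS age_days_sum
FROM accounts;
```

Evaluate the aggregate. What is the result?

acct=X77: ✗
acct=X10: ✓ → 20543
acct=X97: ✗
acct=X79: ✗
acct=X67: ✓ → 40678
acct=X68: ✓ → 6428
acct=X17: ✗
acct=X99: ✓ → 22380
acct=X91: ✗
acct=X89: ✓ → 14867
acct=X86: ✓ → 41356
acct=X28: ✗
acct=X29: ✓ → 43943
age_days_sum = 20543 + 40678 + 6428 + 22380 + 14867 + 41356 + 43943 = 190195

190195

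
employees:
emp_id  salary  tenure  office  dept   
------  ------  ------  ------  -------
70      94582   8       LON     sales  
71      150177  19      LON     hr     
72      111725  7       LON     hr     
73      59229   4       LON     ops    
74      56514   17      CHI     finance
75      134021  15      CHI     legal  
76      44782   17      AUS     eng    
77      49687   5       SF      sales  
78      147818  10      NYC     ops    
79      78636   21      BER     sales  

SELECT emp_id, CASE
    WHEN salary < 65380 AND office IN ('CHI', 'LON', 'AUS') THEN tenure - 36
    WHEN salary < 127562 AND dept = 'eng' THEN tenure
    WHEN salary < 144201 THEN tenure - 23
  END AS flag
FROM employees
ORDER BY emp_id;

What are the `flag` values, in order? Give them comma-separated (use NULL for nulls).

-15, NULL, -16, -32, -19, -8, -19, -18, NULL, -2

emp_id=70: salary < 144201 → -15
emp_id=71: (no match → NULL) → NULL
emp_id=72: salary < 144201 → -16
emp_id=73: salary < 65380 AND office IN ('CHI', 'LON', 'AUS') → -32
emp_id=74: salary < 65380 AND office IN ('CHI', 'LON', 'AUS') → -19
emp_id=75: salary < 144201 → -8
emp_id=76: salary < 65380 AND office IN ('CHI', 'LON', 'AUS') → -19
emp_id=77: salary < 144201 → -18
emp_id=78: (no match → NULL) → NULL
emp_id=79: salary < 144201 → -2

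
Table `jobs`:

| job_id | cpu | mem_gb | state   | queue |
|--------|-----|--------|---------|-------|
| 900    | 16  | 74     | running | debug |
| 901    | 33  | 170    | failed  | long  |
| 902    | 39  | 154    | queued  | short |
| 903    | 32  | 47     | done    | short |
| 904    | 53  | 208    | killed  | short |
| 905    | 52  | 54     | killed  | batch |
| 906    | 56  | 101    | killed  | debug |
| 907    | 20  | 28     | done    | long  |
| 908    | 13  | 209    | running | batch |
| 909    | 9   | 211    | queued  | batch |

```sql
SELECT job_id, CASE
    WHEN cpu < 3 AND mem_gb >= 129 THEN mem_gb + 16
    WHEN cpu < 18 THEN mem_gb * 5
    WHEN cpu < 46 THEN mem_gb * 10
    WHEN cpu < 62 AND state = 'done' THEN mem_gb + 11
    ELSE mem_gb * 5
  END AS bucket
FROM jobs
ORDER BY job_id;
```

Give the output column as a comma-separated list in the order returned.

job_id=900: cpu < 18 → 370
job_id=901: cpu < 46 → 1700
job_id=902: cpu < 46 → 1540
job_id=903: cpu < 46 → 470
job_id=904: ELSE → 1040
job_id=905: ELSE → 270
job_id=906: ELSE → 505
job_id=907: cpu < 46 → 280
job_id=908: cpu < 18 → 1045
job_id=909: cpu < 18 → 1055

370, 1700, 1540, 470, 1040, 270, 505, 280, 1045, 1055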